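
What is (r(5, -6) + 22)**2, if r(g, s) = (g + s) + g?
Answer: 676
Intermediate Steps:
r(g, s) = s + 2*g
(r(5, -6) + 22)**2 = ((-6 + 2*5) + 22)**2 = ((-6 + 10) + 22)**2 = (4 + 22)**2 = 26**2 = 676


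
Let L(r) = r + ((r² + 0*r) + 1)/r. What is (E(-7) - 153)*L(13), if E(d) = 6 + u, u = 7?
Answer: -47460/13 ≈ -3650.8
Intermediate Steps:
E(d) = 13 (E(d) = 6 + 7 = 13)
L(r) = r + (1 + r²)/r (L(r) = r + ((r² + 0) + 1)/r = r + (r² + 1)/r = r + (1 + r²)/r)
(E(-7) - 153)*L(13) = (13 - 153)*(1/13 + 2*13) = -140*(1/13 + 26) = -140*339/13 = -47460/13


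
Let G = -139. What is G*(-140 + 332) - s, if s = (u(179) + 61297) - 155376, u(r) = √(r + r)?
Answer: 67391 - √358 ≈ 67372.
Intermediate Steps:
u(r) = √2*√r (u(r) = √(2*r) = √2*√r)
s = -94079 + √358 (s = (√2*√179 + 61297) - 155376 = (√358 + 61297) - 155376 = (61297 + √358) - 155376 = -94079 + √358 ≈ -94060.)
G*(-140 + 332) - s = -139*(-140 + 332) - (-94079 + √358) = -139*192 + (94079 - √358) = -26688 + (94079 - √358) = 67391 - √358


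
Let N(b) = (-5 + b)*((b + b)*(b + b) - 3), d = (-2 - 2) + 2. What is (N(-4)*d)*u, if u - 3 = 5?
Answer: 8784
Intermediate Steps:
u = 8 (u = 3 + 5 = 8)
d = -2 (d = -4 + 2 = -2)
N(b) = (-5 + b)*(-3 + 4*b²) (N(b) = (-5 + b)*((2*b)*(2*b) - 3) = (-5 + b)*(4*b² - 3) = (-5 + b)*(-3 + 4*b²))
(N(-4)*d)*u = ((15 - 20*(-4)² - 3*(-4) + 4*(-4)³)*(-2))*8 = ((15 - 20*16 + 12 + 4*(-64))*(-2))*8 = ((15 - 320 + 12 - 256)*(-2))*8 = -549*(-2)*8 = 1098*8 = 8784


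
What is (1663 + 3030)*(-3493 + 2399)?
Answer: -5134142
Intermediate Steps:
(1663 + 3030)*(-3493 + 2399) = 4693*(-1094) = -5134142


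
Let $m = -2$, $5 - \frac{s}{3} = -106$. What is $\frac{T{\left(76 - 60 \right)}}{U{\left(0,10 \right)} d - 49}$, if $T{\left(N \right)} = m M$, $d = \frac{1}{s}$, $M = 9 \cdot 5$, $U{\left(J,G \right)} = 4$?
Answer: $\frac{29970}{16313} \approx 1.8372$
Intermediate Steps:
$s = 333$ ($s = 15 - -318 = 15 + 318 = 333$)
$M = 45$
$d = \frac{1}{333} \approx 0.003003$
$T{\left(N \right)} = -90$ ($T{\left(N \right)} = \left(-2\right) 45 = -90$)
$\frac{T{\left(76 - 60 \right)}}{U{\left(0,10 \right)} d - 49} = - \frac{90}{4 \cdot \frac{1}{333} - 49} = - \frac{90}{\frac{4}{333} - 49} = - \frac{90}{- \frac{16313}{333}} = \left(-90\right) \left(- \frac{333}{16313}\right) = \frac{29970}{16313}$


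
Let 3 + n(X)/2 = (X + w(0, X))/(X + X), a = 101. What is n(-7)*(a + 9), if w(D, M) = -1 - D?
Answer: -3740/7 ≈ -534.29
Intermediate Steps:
n(X) = -6 + (-1 + X)/X (n(X) = -6 + 2*((X + (-1 - 1*0))/(X + X)) = -6 + 2*((X + (-1 + 0))/((2*X))) = -6 + 2*((X - 1)*(1/(2*X))) = -6 + 2*((-1 + X)*(1/(2*X))) = -6 + 2*((-1 + X)/(2*X)) = -6 + (-1 + X)/X)
n(-7)*(a + 9) = (-5 - 1/(-7))*(101 + 9) = (-5 - 1*(-⅐))*110 = (-5 + ⅐)*110 = -34/7*110 = -3740/7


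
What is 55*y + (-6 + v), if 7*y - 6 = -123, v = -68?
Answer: -6953/7 ≈ -993.29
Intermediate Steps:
y = -117/7 (y = 6/7 + (⅐)*(-123) = 6/7 - 123/7 = -117/7 ≈ -16.714)
55*y + (-6 + v) = 55*(-117/7) + (-6 - 68) = -6435/7 - 74 = -6953/7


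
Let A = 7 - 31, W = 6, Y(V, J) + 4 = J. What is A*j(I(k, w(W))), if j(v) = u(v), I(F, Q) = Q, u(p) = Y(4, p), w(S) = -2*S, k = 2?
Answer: 384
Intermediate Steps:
Y(V, J) = -4 + J
u(p) = -4 + p
j(v) = -4 + v
A = -24
A*j(I(k, w(W))) = -24*(-4 - 2*6) = -24*(-4 - 12) = -24*(-16) = 384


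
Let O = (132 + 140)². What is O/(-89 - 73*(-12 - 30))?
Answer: 73984/2977 ≈ 24.852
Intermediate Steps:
O = 73984 (O = 272² = 73984)
O/(-89 - 73*(-12 - 30)) = 73984/(-89 - 73*(-12 - 30)) = 73984/(-89 - 73*(-42)) = 73984/(-89 + 3066) = 73984/2977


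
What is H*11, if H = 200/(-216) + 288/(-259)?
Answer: -156761/6993 ≈ -22.417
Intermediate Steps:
H = -14251/6993 (H = 200*(-1/216) + 288*(-1/259) = -25/27 - 288/259 = -14251/6993 ≈ -2.0379)
H*11 = -14251/6993*11 = -156761/6993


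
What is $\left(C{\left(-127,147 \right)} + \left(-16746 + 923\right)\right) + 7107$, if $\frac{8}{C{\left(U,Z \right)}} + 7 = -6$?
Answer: $- \frac{113316}{13} \approx -8716.6$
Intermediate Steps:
$C{\left(U,Z \right)} = - \frac{8}{13}$ ($C{\left(U,Z \right)} = \frac{8}{-7 - 6} = \frac{8}{-13} = 8 \left(- \frac{1}{13}\right) = - \frac{8}{13}$)
$\left(C{\left(-127,147 \right)} + \left(-16746 + 923\right)\right) + 7107 = \left(- \frac{8}{13} + \left(-16746 + 923\right)\right) + 7107 = \left(- \frac{8}{13} - 15823\right) + 7107 = - \frac{205707}{13} + 7107 = - \frac{113316}{13}$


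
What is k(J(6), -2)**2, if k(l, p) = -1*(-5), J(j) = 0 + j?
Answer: 25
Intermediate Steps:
J(j) = j
k(l, p) = 5
k(J(6), -2)**2 = 5**2 = 25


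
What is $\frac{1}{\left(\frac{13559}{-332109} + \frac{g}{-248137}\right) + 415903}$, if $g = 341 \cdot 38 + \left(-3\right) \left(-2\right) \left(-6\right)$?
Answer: $\frac{82408530933}{34273947584625418} \approx 2.4044 \cdot 10^{-6}$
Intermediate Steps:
$g = 12922$ ($g = 12958 + 6 \left(-6\right) = 12958 - 36 = 12922$)
$\frac{1}{\left(\frac{13559}{-332109} + \frac{g}{-248137}\right) + 415903} = \frac{1}{\left(\frac{13559}{-332109} + \frac{12922}{-248137}\right) + 415903} = \frac{1}{\left(13559 \left(- \frac{1}{332109}\right) + 12922 \left(- \frac{1}{248137}\right)\right) + 415903} = \frac{1}{\left(- \frac{13559}{332109} - \frac{12922}{248137}\right) + 415903} = \frac{1}{- \frac{7656002081}{82408530933} + 415903} = \frac{1}{\frac{34273947584625418}{82408530933}} = \frac{82408530933}{34273947584625418}$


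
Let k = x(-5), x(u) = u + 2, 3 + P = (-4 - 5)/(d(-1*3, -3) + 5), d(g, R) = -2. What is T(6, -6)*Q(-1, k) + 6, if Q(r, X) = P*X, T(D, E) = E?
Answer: -102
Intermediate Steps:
P = -6 (P = -3 + (-4 - 5)/(-2 + 5) = -3 - 9/3 = -3 - 9*⅓ = -3 - 3 = -6)
x(u) = 2 + u
k = -3 (k = 2 - 5 = -3)
Q(r, X) = -6*X
T(6, -6)*Q(-1, k) + 6 = -(-36)*(-3) + 6 = -6*18 + 6 = -108 + 6 = -102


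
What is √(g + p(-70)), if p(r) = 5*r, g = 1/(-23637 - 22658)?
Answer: I*√750129505045/46295 ≈ 18.708*I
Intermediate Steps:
g = -1/46295 (g = 1/(-46295) = -1/46295 ≈ -2.1601e-5)
√(g + p(-70)) = √(-1/46295 + 5*(-70)) = √(-1/46295 - 350) = √(-16203251/46295) = I*√750129505045/46295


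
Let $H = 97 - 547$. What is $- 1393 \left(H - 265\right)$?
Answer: $995995$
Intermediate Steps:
$H = -450$ ($H = 97 - 547 = -450$)
$- 1393 \left(H - 265\right) = - 1393 \left(-450 - 265\right) = \left(-1393\right) \left(-715\right) = 995995$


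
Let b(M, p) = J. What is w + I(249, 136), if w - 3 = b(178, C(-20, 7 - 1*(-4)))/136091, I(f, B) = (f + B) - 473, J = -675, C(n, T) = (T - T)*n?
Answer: -11568410/136091 ≈ -85.005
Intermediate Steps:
C(n, T) = 0 (C(n, T) = 0*n = 0)
b(M, p) = -675
I(f, B) = -473 + B + f (I(f, B) = (B + f) - 473 = -473 + B + f)
w = 407598/136091 (w = 3 - 675/136091 = 407598/136091 ≈ 2.9950)
w + I(249, 136) = 407598/136091 + (-473 + 136 + 249) = 407598/136091 - 88 = -11568410/136091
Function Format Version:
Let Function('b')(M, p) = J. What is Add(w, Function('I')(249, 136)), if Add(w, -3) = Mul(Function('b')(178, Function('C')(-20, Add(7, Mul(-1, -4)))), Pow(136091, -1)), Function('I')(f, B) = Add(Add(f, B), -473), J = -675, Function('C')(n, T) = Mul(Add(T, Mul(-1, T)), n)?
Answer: Rational(-11568410, 136091) ≈ -85.005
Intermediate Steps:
Function('C')(n, T) = 0 (Function('C')(n, T) = Mul(0, n) = 0)
Function('b')(M, p) = -675
Function('I')(f, B) = Add(-473, B, f) (Function('I')(f, B) = Add(Add(B, f), -473) = Add(-473, B, f))
w = Rational(407598, 136091) (w = Add(3, Mul(-675, Pow(136091, -1))) = Add(3, Mul(-675, Rational(1, 136091))) = Add(3, Rational(-675, 136091)) = Rational(407598, 136091) ≈ 2.9950)
Add(w, Function('I')(249, 136)) = Add(Rational(407598, 136091), Add(-473, 136, 249)) = Add(Rational(407598, 136091), -88) = Rational(-11568410, 136091)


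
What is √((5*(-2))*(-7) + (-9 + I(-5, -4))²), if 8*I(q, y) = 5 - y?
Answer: √8449/8 ≈ 11.490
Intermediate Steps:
I(q, y) = 5/8 - y/8 (I(q, y) = (5 - y)/8 = 5/8 - y/8)
√((5*(-2))*(-7) + (-9 + I(-5, -4))²) = √((5*(-2))*(-7) + (-9 + (5/8 - ⅛*(-4)))²) = √(-10*(-7) + (-9 + (5/8 + ½))²) = √(70 + (-9 + 9/8)²) = √(70 + (-63/8)²) = √(70 + 3969/64) = √(8449/64) = √8449/8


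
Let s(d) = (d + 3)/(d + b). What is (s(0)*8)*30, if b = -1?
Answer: -720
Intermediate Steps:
s(d) = (3 + d)/(-1 + d) (s(d) = (d + 3)/(d - 1) = (3 + d)/(-1 + d))
(s(0)*8)*30 = (((3 + 0)/(-1 + 0))*8)*30 = ((3/(-1))*8)*30 = (-1*3*8)*30 = -3*8*30 = -24*30 = -720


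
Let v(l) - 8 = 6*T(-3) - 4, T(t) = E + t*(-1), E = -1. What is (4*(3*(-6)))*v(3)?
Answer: -1152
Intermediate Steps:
T(t) = -1 - t (T(t) = -1 + t*(-1) = -1 - t)
v(l) = 16 (v(l) = 8 + (6*(-1 - 1*(-3)) - 4) = 8 + (6*(-1 + 3) - 4) = 8 + (6*2 - 4) = 8 + (12 - 4) = 8 + 8 = 16)
(4*(3*(-6)))*v(3) = (4*(3*(-6)))*16 = (4*(-18))*16 = -72*16 = -1152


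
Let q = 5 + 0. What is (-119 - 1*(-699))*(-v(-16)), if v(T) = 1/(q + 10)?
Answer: -116/3 ≈ -38.667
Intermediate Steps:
q = 5
v(T) = 1/15 (v(T) = 1/(5 + 10) = 1/15)
(-119 - 1*(-699))*(-v(-16)) = (-119 - 1*(-699))*(-1*1/15) = (-119 + 699)*(-1/15) = 580*(-1/15) = -116/3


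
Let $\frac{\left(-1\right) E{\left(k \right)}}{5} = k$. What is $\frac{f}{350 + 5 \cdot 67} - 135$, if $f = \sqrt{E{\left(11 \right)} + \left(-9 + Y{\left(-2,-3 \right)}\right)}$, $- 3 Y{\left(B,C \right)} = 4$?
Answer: $-135 + \frac{14 i \sqrt{3}}{2055} \approx -135.0 + 0.0118 i$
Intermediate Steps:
$E{\left(k \right)} = - 5 k$
$Y{\left(B,C \right)} = - \frac{4}{3}$ ($Y{\left(B,C \right)} = \left(- \frac{1}{3}\right) 4 = - \frac{4}{3}$)
$f = \frac{14 i \sqrt{3}}{3}$ ($f = \sqrt{\left(-5\right) 11 - \frac{31}{3}} = \sqrt{-55 - \frac{31}{3}} = \sqrt{- \frac{196}{3}} = \frac{14 i \sqrt{3}}{3} \approx 8.0829 i$)
$\frac{f}{350 + 5 \cdot 67} - 135 = \frac{\frac{14}{3} i \sqrt{3}}{350 + 5 \cdot 67} - 135 = \frac{\frac{14}{3} i \sqrt{3}}{350 + 335} - 135 = \frac{\frac{14}{3} i \sqrt{3}}{685} - 135 = \frac{14 i \sqrt{3}}{3} \cdot \frac{1}{685} - 135 = \frac{14 i \sqrt{3}}{2055} - 135 = -135 + \frac{14 i \sqrt{3}}{2055}$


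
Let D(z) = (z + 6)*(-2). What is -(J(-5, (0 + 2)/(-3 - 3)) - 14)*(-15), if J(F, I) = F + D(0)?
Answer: -465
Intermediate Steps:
D(z) = -12 - 2*z (D(z) = (6 + z)*(-2) = -12 - 2*z)
J(F, I) = -12 + F (J(F, I) = F + (-12 - 2*0) = F + (-12 + 0) = F - 12 = -12 + F)
-(J(-5, (0 + 2)/(-3 - 3)) - 14)*(-15) = -((-12 - 5) - 14)*(-15) = -(-17 - 14)*(-15) = -(-31)*(-15) = -1*465 = -465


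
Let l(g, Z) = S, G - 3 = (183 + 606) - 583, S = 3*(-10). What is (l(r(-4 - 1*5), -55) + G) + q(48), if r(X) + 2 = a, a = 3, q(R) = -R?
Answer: 131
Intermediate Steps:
r(X) = 1 (r(X) = -2 + 3 = 1)
S = -30
G = 209 (G = 3 + ((183 + 606) - 583) = 3 + (789 - 583) = 3 + 206 = 209)
l(g, Z) = -30
(l(r(-4 - 1*5), -55) + G) + q(48) = (-30 + 209) - 1*48 = 179 - 48 = 131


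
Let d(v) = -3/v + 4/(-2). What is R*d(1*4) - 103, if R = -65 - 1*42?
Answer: 765/4 ≈ 191.25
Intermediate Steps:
R = -107 (R = -65 - 42 = -107)
d(v) = -2 - 3/v (d(v) = -3/v + 4*(-½) = -3/v - 2 = -2 - 3/v)
R*d(1*4) - 103 = -107*(-2 - 3/(1*4)) - 103 = -107*(-2 - 3/4) - 103 = -107*(-2 - 3*¼) - 103 = -107*(-2 - ¾) - 103 = -107*(-11/4) - 103 = 1177/4 - 103 = 765/4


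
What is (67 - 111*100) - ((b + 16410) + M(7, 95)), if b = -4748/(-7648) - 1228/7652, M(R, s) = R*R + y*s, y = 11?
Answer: -104380213019/3657656 ≈ -28537.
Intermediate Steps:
M(R, s) = R² + 11*s (M(R, s) = R*R + 11*s = R² + 11*s)
b = 1683747/3657656 (b = -4748*(-1/7648) - 1228*1/7652 = 1187/1912 - 307/1913 = 1683747/3657656 ≈ 0.46033)
(67 - 111*100) - ((b + 16410) + M(7, 95)) = (67 - 111*100) - ((1683747/3657656 + 16410) + (7² + 11*95)) = (67 - 11100) - (60023818707/3657656 + (49 + 1045)) = -11033 - (60023818707/3657656 + 1094) = -11033 - 1*64025294371/3657656 = -11033 - 64025294371/3657656 = -104380213019/3657656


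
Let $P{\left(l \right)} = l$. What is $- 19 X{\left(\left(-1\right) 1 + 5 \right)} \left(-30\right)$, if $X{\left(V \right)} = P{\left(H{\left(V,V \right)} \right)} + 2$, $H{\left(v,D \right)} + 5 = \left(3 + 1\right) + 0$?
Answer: $570$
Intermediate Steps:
$H{\left(v,D \right)} = -1$ ($H{\left(v,D \right)} = -5 + \left(\left(3 + 1\right) + 0\right) = -5 + \left(4 + 0\right) = -5 + 4 = -1$)
$X{\left(V \right)} = 1$ ($X{\left(V \right)} = -1 + 2 = 1$)
$- 19 X{\left(\left(-1\right) 1 + 5 \right)} \left(-30\right) = \left(-19\right) 1 \left(-30\right) = \left(-19\right) \left(-30\right) = 570$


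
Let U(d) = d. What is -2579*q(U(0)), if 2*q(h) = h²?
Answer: 0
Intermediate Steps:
q(h) = h²/2
-2579*q(U(0)) = -2579*0²/2 = -2579*0/2 = -2579*0 = 0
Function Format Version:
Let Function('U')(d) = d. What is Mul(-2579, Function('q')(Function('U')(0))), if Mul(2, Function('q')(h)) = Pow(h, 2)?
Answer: 0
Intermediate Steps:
Function('q')(h) = Mul(Rational(1, 2), Pow(h, 2))
Mul(-2579, Function('q')(Function('U')(0))) = Mul(-2579, Mul(Rational(1, 2), Pow(0, 2))) = Mul(-2579, Mul(Rational(1, 2), 0)) = Mul(-2579, 0) = 0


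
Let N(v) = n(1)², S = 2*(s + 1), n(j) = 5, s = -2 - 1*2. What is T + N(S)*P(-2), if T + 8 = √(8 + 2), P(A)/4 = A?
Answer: -208 + √10 ≈ -204.84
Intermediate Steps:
s = -4 (s = -2 - 2 = -4)
S = -6 (S = 2*(-4 + 1) = 2*(-3) = -6)
P(A) = 4*A
T = -8 + √10 (T = -8 + √(8 + 2) = -8 + √10 ≈ -4.8377)
N(v) = 25 (N(v) = 5² = 25)
T + N(S)*P(-2) = (-8 + √10) + 25*(4*(-2)) = (-8 + √10) + 25*(-8) = (-8 + √10) - 200 = -208 + √10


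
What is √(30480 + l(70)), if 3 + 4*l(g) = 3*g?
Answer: √122127/2 ≈ 174.73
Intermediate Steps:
l(g) = -¾ + 3*g/4 (l(g) = -¾ + (3*g)/4 = -¾ + 3*g/4)
√(30480 + l(70)) = √(30480 + (-¾ + (¾)*70)) = √(30480 + (-¾ + 105/2)) = √(30480 + 207/4) = √(122127/4) = √122127/2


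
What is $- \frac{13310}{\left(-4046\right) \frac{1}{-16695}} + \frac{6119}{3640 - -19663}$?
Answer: $- \frac{369867525634}{6734567} \approx -54921.0$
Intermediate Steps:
$- \frac{13310}{\left(-4046\right) \frac{1}{-16695}} + \frac{6119}{3640 - -19663} = - \frac{13310}{\left(-4046\right) \left(- \frac{1}{16695}\right)} + \frac{6119}{3640 + 19663} = - \frac{13310}{\frac{578}{2385}} + \frac{6119}{23303} = \left(-13310\right) \frac{2385}{578} + 6119 \cdot \frac{1}{23303} = - \frac{15872175}{289} + \frac{6119}{23303} = - \frac{369867525634}{6734567}$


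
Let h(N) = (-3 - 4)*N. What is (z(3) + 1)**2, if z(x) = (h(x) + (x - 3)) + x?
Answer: 289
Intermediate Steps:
h(N) = -7*N
z(x) = -3 - 5*x (z(x) = (-7*x + (x - 3)) + x = (-7*x + (-3 + x)) + x = (-3 - 6*x) + x = -3 - 5*x)
(z(3) + 1)**2 = ((-3 - 5*3) + 1)**2 = ((-3 - 15) + 1)**2 = (-18 + 1)**2 = (-17)**2 = 289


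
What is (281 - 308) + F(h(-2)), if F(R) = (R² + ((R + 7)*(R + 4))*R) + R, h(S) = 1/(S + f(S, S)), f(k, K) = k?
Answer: -2145/64 ≈ -33.516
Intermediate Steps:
h(S) = 1/(2*S) (h(S) = 1/(S + S) = 1/(2*S))
F(R) = R + R² + R*(4 + R)*(7 + R) (F(R) = (R² + ((7 + R)*(4 + R))*R) + R = (R² + ((4 + R)*(7 + R))*R) + R = (R² + R*(4 + R)*(7 + R)) + R = R + R² + R*(4 + R)*(7 + R))
(281 - 308) + F(h(-2)) = (281 - 308) + ((½)/(-2))*(29 + ((½)/(-2))² + 12*((½)/(-2))) = -27 + ((½)*(-½))*(29 + ((½)*(-½))² + 12*((½)*(-½))) = -27 - (29 + (-¼)² + 12*(-¼))/4 = -27 - (29 + 1/16 - 3)/4 = -27 - ¼*417/16 = -27 - 417/64 = -2145/64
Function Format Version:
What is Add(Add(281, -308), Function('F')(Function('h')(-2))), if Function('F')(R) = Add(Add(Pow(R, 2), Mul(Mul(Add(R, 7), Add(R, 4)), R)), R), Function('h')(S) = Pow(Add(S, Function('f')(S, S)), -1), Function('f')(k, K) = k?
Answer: Rational(-2145, 64) ≈ -33.516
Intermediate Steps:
Function('h')(S) = Mul(Rational(1, 2), Pow(S, -1)) (Function('h')(S) = Pow(Add(S, S), -1) = Pow(Mul(2, S), -1) = Mul(Rational(1, 2), Pow(S, -1)))
Function('F')(R) = Add(R, Pow(R, 2), Mul(R, Add(4, R), Add(7, R))) (Function('F')(R) = Add(Add(Pow(R, 2), Mul(Mul(Add(7, R), Add(4, R)), R)), R) = Add(Add(Pow(R, 2), Mul(Mul(Add(4, R), Add(7, R)), R)), R) = Add(Add(Pow(R, 2), Mul(R, Add(4, R), Add(7, R))), R) = Add(R, Pow(R, 2), Mul(R, Add(4, R), Add(7, R))))
Add(Add(281, -308), Function('F')(Function('h')(-2))) = Add(Add(281, -308), Mul(Mul(Rational(1, 2), Pow(-2, -1)), Add(29, Pow(Mul(Rational(1, 2), Pow(-2, -1)), 2), Mul(12, Mul(Rational(1, 2), Pow(-2, -1)))))) = Add(-27, Mul(Mul(Rational(1, 2), Rational(-1, 2)), Add(29, Pow(Mul(Rational(1, 2), Rational(-1, 2)), 2), Mul(12, Mul(Rational(1, 2), Rational(-1, 2)))))) = Add(-27, Mul(Rational(-1, 4), Add(29, Pow(Rational(-1, 4), 2), Mul(12, Rational(-1, 4))))) = Add(-27, Mul(Rational(-1, 4), Add(29, Rational(1, 16), -3))) = Add(-27, Mul(Rational(-1, 4), Rational(417, 16))) = Add(-27, Rational(-417, 64)) = Rational(-2145, 64)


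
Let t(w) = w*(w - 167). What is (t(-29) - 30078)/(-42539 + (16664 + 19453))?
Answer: 12197/3211 ≈ 3.7985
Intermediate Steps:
t(w) = w*(-167 + w)
(t(-29) - 30078)/(-42539 + (16664 + 19453)) = (-29*(-167 - 29) - 30078)/(-42539 + (16664 + 19453)) = (-29*(-196) - 30078)/(-42539 + 36117) = (5684 - 30078)/(-6422) = -24394*(-1/6422) = 12197/3211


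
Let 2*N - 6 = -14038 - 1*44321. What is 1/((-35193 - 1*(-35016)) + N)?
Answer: -2/58707 ≈ -3.4067e-5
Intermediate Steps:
N = -58353/2 (N = 3 + (-14038 - 1*44321)/2 = 3 + (-14038 - 44321)/2 = 3 + (½)*(-58359) = 3 - 58359/2 = -58353/2 ≈ -29177.)
1/((-35193 - 1*(-35016)) + N) = 1/((-35193 - 1*(-35016)) - 58353/2) = 1/((-35193 + 35016) - 58353/2) = 1/(-177 - 58353/2) = 1/(-58707/2) = -2/58707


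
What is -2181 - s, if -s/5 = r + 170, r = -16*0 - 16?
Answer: -1411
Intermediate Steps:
r = -16 (r = 0 - 16 = -16)
s = -770 (s = -5*(-16 + 170) = -5*154 = -770)
-2181 - s = -2181 - 1*(-770) = -2181 + 770 = -1411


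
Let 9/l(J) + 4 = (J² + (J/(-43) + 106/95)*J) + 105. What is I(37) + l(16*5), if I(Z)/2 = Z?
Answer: 129814361/1754215 ≈ 74.001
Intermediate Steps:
I(Z) = 2*Z
l(J) = 9/(101 + J² + J*(106/95 - J/43)) (l(J) = 9/(-4 + ((J² + (J/(-43) + 106/95)*J) + 105)) = 9/(-4 + ((J² + (J*(-1/43) + 106*(1/95))*J) + 105)) = 9/(-4 + ((J² + (-J/43 + 106/95)*J) + 105)) = 9/(-4 + ((J² + (106/95 - J/43)*J) + 105)) = 9/(-4 + ((J² + J*(106/95 - J/43)) + 105)) = 9/(-4 + (105 + J² + J*(106/95 - J/43))) = 9/(101 + J² + J*(106/95 - J/43)))
I(37) + l(16*5) = 2*37 + 36765/(412585 + 3990*(16*5)² + 4558*(16*5)) = 74 + 36765/(412585 + 3990*80² + 4558*80) = 74 + 36765/(412585 + 3990*6400 + 364640) = 74 + 36765/(412585 + 25536000 + 364640) = 74 + 36765/26313225 = 74 + 36765*(1/26313225) = 74 + 2451/1754215 = 129814361/1754215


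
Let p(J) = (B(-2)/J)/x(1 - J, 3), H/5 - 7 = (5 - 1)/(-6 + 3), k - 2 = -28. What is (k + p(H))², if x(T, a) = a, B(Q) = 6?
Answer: 4857616/7225 ≈ 672.33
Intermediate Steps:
k = -26 (k = 2 - 28 = -26)
H = 85/3 (H = 35 + 5*((5 - 1)/(-6 + 3)) = 35 + 5*(4/(-3)) = 35 + 5*(4*(-⅓)) = 35 + 5*(-4/3) = 35 - 20/3 = 85/3 ≈ 28.333)
p(J) = 2/J (p(J) = (6/J)/3 = (6/J)*(⅓) = 2/J)
(k + p(H))² = (-26 + 2/(85/3))² = (-26 + 2*(3/85))² = (-26 + 6/85)² = (-2204/85)² = 4857616/7225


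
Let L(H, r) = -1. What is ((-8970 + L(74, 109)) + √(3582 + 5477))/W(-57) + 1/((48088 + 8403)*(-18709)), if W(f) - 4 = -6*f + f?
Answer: -557727132814/17967132023 + √9059/289 ≈ -30.712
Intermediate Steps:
W(f) = 4 - 5*f (W(f) = 4 + (-6*f + f) = 4 - 5*f)
((-8970 + L(74, 109)) + √(3582 + 5477))/W(-57) + 1/((48088 + 8403)*(-18709)) = ((-8970 - 1) + √(3582 + 5477))/(4 - 5*(-57)) + 1/((48088 + 8403)*(-18709)) = (-8971 + √9059)/(4 + 285) - 1/18709/56491 = (-8971 + √9059)/289 + (1/56491)*(-1/18709) = (-8971 + √9059)*(1/289) - 1/1056890119 = (-8971/289 + √9059/289) - 1/1056890119 = -557727132814/17967132023 + √9059/289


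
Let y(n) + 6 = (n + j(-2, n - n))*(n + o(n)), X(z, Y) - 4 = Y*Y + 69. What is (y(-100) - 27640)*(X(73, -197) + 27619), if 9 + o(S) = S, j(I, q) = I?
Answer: -420818328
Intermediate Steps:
X(z, Y) = 73 + Y² (X(z, Y) = 4 + (Y*Y + 69) = 4 + (Y² + 69) = 4 + (69 + Y²) = 73 + Y²)
o(S) = -9 + S
y(n) = -6 + (-9 + 2*n)*(-2 + n) (y(n) = -6 + (n - 2)*(n + (-9 + n)) = -6 + (-2 + n)*(-9 + 2*n) = -6 + (-9 + 2*n)*(-2 + n))
(y(-100) - 27640)*(X(73, -197) + 27619) = ((12 - 13*(-100) + 2*(-100)²) - 27640)*((73 + (-197)²) + 27619) = ((12 + 1300 + 2*10000) - 27640)*((73 + 38809) + 27619) = ((12 + 1300 + 20000) - 27640)*(38882 + 27619) = (21312 - 27640)*66501 = -6328*66501 = -420818328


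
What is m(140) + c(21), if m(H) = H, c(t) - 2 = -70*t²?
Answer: -30728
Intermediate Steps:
c(t) = 2 - 70*t²
m(140) + c(21) = 140 + (2 - 70*21²) = 140 + (2 - 70*441) = 140 + (2 - 30870) = 140 - 30868 = -30728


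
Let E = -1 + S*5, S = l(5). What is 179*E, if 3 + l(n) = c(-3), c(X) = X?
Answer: -5549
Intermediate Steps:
l(n) = -6 (l(n) = -3 - 3 = -6)
S = -6
E = -31 (E = -1 - 6*5 = -1 - 30 = -31)
179*E = 179*(-31) = -5549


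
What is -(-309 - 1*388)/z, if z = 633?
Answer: 697/633 ≈ 1.1011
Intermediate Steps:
-(-309 - 1*388)/z = -(-309 - 1*388)/633 = -(-309 - 388)/633 = -(-697)/633 = -1*(-697/633) = 697/633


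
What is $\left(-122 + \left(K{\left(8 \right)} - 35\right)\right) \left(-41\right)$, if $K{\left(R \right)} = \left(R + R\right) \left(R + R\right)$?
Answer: $-4059$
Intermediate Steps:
$K{\left(R \right)} = 4 R^{2}$ ($K{\left(R \right)} = 2 R 2 R = 4 R^{2}$)
$\left(-122 + \left(K{\left(8 \right)} - 35\right)\right) \left(-41\right) = \left(-122 - \left(35 - 4 \cdot 8^{2}\right)\right) \left(-41\right) = \left(-122 + \left(4 \cdot 64 - 35\right)\right) \left(-41\right) = \left(-122 + \left(256 - 35\right)\right) \left(-41\right) = \left(-122 + 221\right) \left(-41\right) = 99 \left(-41\right) = -4059$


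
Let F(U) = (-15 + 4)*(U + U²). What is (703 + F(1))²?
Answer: 463761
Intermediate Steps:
F(U) = -11*U - 11*U² (F(U) = -11*(U + U²) = -11*U - 11*U²)
(703 + F(1))² = (703 - 11*1*(1 + 1))² = (703 - 11*1*2)² = (703 - 22)² = 681² = 463761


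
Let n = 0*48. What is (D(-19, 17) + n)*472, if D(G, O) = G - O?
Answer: -16992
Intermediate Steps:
n = 0
(D(-19, 17) + n)*472 = ((-19 - 1*17) + 0)*472 = ((-19 - 17) + 0)*472 = (-36 + 0)*472 = -36*472 = -16992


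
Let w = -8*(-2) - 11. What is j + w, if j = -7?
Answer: -2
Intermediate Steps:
w = 5 (w = 16 - 11 = 5)
j + w = -7 + 5 = -2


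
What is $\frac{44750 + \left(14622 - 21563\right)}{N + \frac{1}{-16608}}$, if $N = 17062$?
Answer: $\frac{627931872}{283365695} \approx 2.216$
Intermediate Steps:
$\frac{44750 + \left(14622 - 21563\right)}{N + \frac{1}{-16608}} = \frac{44750 + \left(14622 - 21563\right)}{17062 + \frac{1}{-16608}} = \frac{44750 + \left(14622 - 21563\right)}{17062 - \frac{1}{16608}} = \frac{44750 - 6941}{\frac{283365695}{16608}} = 37809 \cdot \frac{16608}{283365695} = \frac{627931872}{283365695}$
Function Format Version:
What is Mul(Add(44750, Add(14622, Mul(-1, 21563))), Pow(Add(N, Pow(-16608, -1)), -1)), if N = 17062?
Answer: Rational(627931872, 283365695) ≈ 2.2160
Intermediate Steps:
Mul(Add(44750, Add(14622, Mul(-1, 21563))), Pow(Add(N, Pow(-16608, -1)), -1)) = Mul(Add(44750, Add(14622, Mul(-1, 21563))), Pow(Add(17062, Pow(-16608, -1)), -1)) = Mul(Add(44750, Add(14622, -21563)), Pow(Add(17062, Rational(-1, 16608)), -1)) = Mul(Add(44750, -6941), Pow(Rational(283365695, 16608), -1)) = Mul(37809, Rational(16608, 283365695)) = Rational(627931872, 283365695)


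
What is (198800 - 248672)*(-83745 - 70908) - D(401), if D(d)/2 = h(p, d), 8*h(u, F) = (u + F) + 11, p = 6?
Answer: 15425708623/2 ≈ 7.7128e+9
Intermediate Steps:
h(u, F) = 11/8 + F/8 + u/8 (h(u, F) = ((u + F) + 11)/8 = ((F + u) + 11)/8 = (11 + F + u)/8 = 11/8 + F/8 + u/8)
D(d) = 17/4 + d/4 (D(d) = 2*(11/8 + d/8 + (⅛)*6) = 2*(11/8 + d/8 + ¾) = 2*(17/8 + d/8) = 17/4 + d/4)
(198800 - 248672)*(-83745 - 70908) - D(401) = (198800 - 248672)*(-83745 - 70908) - (17/4 + (¼)*401) = -49872*(-154653) - (17/4 + 401/4) = 7712854416 - 1*209/2 = 7712854416 - 209/2 = 15425708623/2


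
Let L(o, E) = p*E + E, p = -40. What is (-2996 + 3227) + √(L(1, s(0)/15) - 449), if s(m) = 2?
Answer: 231 + I*√11355/5 ≈ 231.0 + 21.312*I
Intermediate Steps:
L(o, E) = -39*E (L(o, E) = -40*E + E = -39*E)
(-2996 + 3227) + √(L(1, s(0)/15) - 449) = (-2996 + 3227) + √(-78/15 - 449) = 231 + √(-78/15 - 449) = 231 + √(-39*2/15 - 449) = 231 + √(-26/5 - 449) = 231 + √(-2271/5) = 231 + I*√11355/5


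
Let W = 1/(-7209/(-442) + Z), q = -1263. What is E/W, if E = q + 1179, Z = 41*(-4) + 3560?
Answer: -63346122/221 ≈ -2.8663e+5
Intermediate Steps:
Z = 3396 (Z = -164 + 3560 = 3396)
W = 442/1508241 (W = 1/(-7209/(-442) + 3396) = 1/(-7209*(-1/442) + 3396) = 1/(7209/442 + 3396) = 1/(1508241/442) = 442/1508241 ≈ 0.00029306)
E = -84 (E = -1263 + 1179 = -84)
E/W = -84/442/1508241 = -84*1508241/442 = -63346122/221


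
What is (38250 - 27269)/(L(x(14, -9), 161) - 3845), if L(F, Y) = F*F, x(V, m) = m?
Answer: -10981/3764 ≈ -2.9174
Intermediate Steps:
L(F, Y) = F²
(38250 - 27269)/(L(x(14, -9), 161) - 3845) = (38250 - 27269)/((-9)² - 3845) = 10981/(81 - 3845) = 10981/(-3764) = 10981*(-1/3764) = -10981/3764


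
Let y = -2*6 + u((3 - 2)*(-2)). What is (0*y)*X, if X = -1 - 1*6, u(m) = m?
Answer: 0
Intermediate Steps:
X = -7 (X = -1 - 6 = -7)
y = -14 (y = -2*6 + (3 - 2)*(-2) = -12 + 1*(-2) = -12 - 2 = -14)
(0*y)*X = (0*(-14))*(-7) = 0*(-7) = 0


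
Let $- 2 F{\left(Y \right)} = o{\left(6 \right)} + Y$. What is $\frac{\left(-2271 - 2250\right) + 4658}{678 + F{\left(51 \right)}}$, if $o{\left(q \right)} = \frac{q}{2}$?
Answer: $\frac{137}{651} \approx 0.21045$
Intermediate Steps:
$o{\left(q \right)} = \frac{q}{2}$ ($o{\left(q \right)} = q \frac{1}{2} = \frac{q}{2}$)
$F{\left(Y \right)} = - \frac{3}{2} - \frac{Y}{2}$ ($F{\left(Y \right)} = - \frac{\frac{1}{2} \cdot 6 + Y}{2} = - \frac{3 + Y}{2} = - \frac{3}{2} - \frac{Y}{2}$)
$\frac{\left(-2271 - 2250\right) + 4658}{678 + F{\left(51 \right)}} = \frac{\left(-2271 - 2250\right) + 4658}{678 - 27} = \frac{-4521 + 4658}{678 - 27} = \frac{137}{678 - 27} = \frac{137}{651}$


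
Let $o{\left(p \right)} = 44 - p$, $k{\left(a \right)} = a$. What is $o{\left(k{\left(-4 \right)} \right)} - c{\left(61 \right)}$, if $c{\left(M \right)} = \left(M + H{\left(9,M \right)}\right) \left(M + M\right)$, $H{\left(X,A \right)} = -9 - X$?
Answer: $-5198$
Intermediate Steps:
$c{\left(M \right)} = 2 M \left(-18 + M\right)$ ($c{\left(M \right)} = \left(M - 18\right) \left(M + M\right) = \left(M - 18\right) 2 M = \left(-18 + M\right) 2 M = 2 M \left(-18 + M\right)$)
$o{\left(k{\left(-4 \right)} \right)} - c{\left(61 \right)} = \left(44 - -4\right) - 2 \cdot 61 \left(-18 + 61\right) = \left(44 + 4\right) - 2 \cdot 61 \cdot 43 = 48 - 5246 = -5198$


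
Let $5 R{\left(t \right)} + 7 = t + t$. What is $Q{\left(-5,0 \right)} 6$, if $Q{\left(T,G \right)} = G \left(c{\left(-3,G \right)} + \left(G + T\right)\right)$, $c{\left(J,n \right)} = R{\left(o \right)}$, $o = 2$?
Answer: $0$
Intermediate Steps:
$R{\left(t \right)} = - \frac{7}{5} + \frac{2 t}{5}$ ($R{\left(t \right)} = - \frac{7}{5} + \frac{t + t}{5} = - \frac{7}{5} + \frac{2 t}{5}$)
$c{\left(J,n \right)} = - \frac{3}{5}$ ($c{\left(J,n \right)} = - \frac{7}{5} + \frac{2}{5} \cdot 2 = - \frac{7}{5} + \frac{4}{5} = - \frac{3}{5}$)
$Q{\left(T,G \right)} = G \left(- \frac{3}{5} + G + T\right)$ ($Q{\left(T,G \right)} = G \left(- \frac{3}{5} + \left(G + T\right)\right) = G \left(- \frac{3}{5} + G + T\right)$)
$Q{\left(-5,0 \right)} 6 = \frac{1}{5} \cdot 0 \left(-3 + 5 \cdot 0 + 5 \left(-5\right)\right) 6 = \frac{1}{5} \cdot 0 \left(-3 + 0 - 25\right) 6 = \frac{1}{5} \cdot 0 \left(-28\right) 6 = 0 \cdot 6 = 0$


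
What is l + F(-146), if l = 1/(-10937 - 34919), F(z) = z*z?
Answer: 977466495/45856 ≈ 21316.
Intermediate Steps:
F(z) = z²
l = -1/45856 (l = 1/(-45856) = -1/45856 ≈ -2.1807e-5)
l + F(-146) = -1/45856 + (-146)² = -1/45856 + 21316 = 977466495/45856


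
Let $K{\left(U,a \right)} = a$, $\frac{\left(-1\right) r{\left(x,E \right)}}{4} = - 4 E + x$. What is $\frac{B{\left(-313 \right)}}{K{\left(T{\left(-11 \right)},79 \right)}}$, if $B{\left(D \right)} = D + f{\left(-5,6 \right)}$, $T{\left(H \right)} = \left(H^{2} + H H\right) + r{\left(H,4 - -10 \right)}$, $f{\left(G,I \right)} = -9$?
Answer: $- \frac{322}{79} \approx -4.076$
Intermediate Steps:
$r{\left(x,E \right)} = - 4 x + 16 E$ ($r{\left(x,E \right)} = - 4 \left(- 4 E + x\right) = - 4 \left(x - 4 E\right) = - 4 x + 16 E$)
$T{\left(H \right)} = 224 - 4 H + 2 H^{2}$ ($T{\left(H \right)} = \left(H^{2} + H H\right) - \left(- 16 \left(4 - -10\right) + 4 H\right) = \left(H^{2} + H^{2}\right) - \left(- 16 \left(4 + 10\right) + 4 H\right) = 2 H^{2} - \left(-224 + 4 H\right) = 224 - 4 H + 2 H^{2}$)
$B{\left(D \right)} = -9 + D$ ($B{\left(D \right)} = D - 9 = -9 + D$)
$\frac{B{\left(-313 \right)}}{K{\left(T{\left(-11 \right)},79 \right)}} = \frac{-9 - 313}{79} = \left(-322\right) \frac{1}{79} = - \frac{322}{79}$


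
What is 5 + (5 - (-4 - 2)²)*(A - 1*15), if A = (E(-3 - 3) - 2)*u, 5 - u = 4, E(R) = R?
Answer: 718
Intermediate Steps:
u = 1 (u = 5 - 1*4 = 5 - 4 = 1)
A = -8 (A = ((-3 - 3) - 2)*1 = (-6 - 2)*1 = -8*1 = -8)
5 + (5 - (-4 - 2)²)*(A - 1*15) = 5 + (5 - (-4 - 2)²)*(-8 - 1*15) = 5 + (5 - 1*(-6)²)*(-8 - 15) = 5 + (5 - 1*36)*(-23) = 5 + (5 - 36)*(-23) = 5 - 31*(-23) = 5 + 713 = 718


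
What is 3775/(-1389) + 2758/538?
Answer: 899956/373641 ≈ 2.4086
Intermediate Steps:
3775/(-1389) + 2758/538 = 3775*(-1/1389) + 2758*(1/538) = -3775/1389 + 1379/269 = 899956/373641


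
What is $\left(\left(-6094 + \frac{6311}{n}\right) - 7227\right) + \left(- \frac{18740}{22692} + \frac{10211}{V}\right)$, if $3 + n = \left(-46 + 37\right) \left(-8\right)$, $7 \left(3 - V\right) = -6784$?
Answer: $- \frac{11738039182982}{887909595} \approx -13220.0$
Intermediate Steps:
$V = \frac{6805}{7}$ ($V = 3 - - \frac{6784}{7} = 3 + \frac{6784}{7} = \frac{6805}{7} \approx 972.14$)
$n = 69$ ($n = -3 + \left(-46 + 37\right) \left(-8\right) = -3 - -72 = -3 + 72 = 69$)
$\left(\left(-6094 + \frac{6311}{n}\right) - 7227\right) + \left(- \frac{18740}{22692} + \frac{10211}{V}\right) = \left(\left(-6094 + \frac{6311}{69}\right) - 7227\right) + \left(- \frac{18740}{22692} + \frac{10211}{\frac{6805}{7}}\right) = \left(\left(-6094 + 6311 \cdot \frac{1}{69}\right) - 7227\right) + \left(\left(-18740\right) \frac{1}{22692} + 10211 \cdot \frac{7}{6805}\right) = \left(\left(-6094 + \frac{6311}{69}\right) - 7227\right) + \left(- \frac{4685}{5673} + \frac{71477}{6805}\right) = \left(- \frac{414175}{69} - 7227\right) + \frac{373607596}{38604765} = - \frac{912838}{69} + \frac{373607596}{38604765} = - \frac{11738039182982}{887909595}$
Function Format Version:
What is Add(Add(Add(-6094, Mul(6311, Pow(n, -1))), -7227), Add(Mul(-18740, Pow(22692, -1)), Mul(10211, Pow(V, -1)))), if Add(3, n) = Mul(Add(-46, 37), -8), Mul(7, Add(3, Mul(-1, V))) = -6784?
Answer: Rational(-11738039182982, 887909595) ≈ -13220.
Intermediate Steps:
V = Rational(6805, 7) (V = Add(3, Mul(Rational(-1, 7), -6784)) = Add(3, Rational(6784, 7)) = Rational(6805, 7) ≈ 972.14)
n = 69 (n = Add(-3, Mul(Add(-46, 37), -8)) = Add(-3, Mul(-9, -8)) = Add(-3, 72) = 69)
Add(Add(Add(-6094, Mul(6311, Pow(n, -1))), -7227), Add(Mul(-18740, Pow(22692, -1)), Mul(10211, Pow(V, -1)))) = Add(Add(Add(-6094, Mul(6311, Pow(69, -1))), -7227), Add(Mul(-18740, Pow(22692, -1)), Mul(10211, Pow(Rational(6805, 7), -1)))) = Add(Add(Add(-6094, Mul(6311, Rational(1, 69))), -7227), Add(Mul(-18740, Rational(1, 22692)), Mul(10211, Rational(7, 6805)))) = Add(Add(Add(-6094, Rational(6311, 69)), -7227), Add(Rational(-4685, 5673), Rational(71477, 6805))) = Add(Add(Rational(-414175, 69), -7227), Rational(373607596, 38604765)) = Add(Rational(-912838, 69), Rational(373607596, 38604765)) = Rational(-11738039182982, 887909595)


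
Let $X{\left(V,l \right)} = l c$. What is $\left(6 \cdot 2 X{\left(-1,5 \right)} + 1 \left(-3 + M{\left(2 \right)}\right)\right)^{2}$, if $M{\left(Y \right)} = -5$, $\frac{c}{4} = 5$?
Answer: $1420864$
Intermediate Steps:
$c = 20$ ($c = 4 \cdot 5 = 20$)
$X{\left(V,l \right)} = 20 l$ ($X{\left(V,l \right)} = l 20 = 20 l$)
$\left(6 \cdot 2 X{\left(-1,5 \right)} + 1 \left(-3 + M{\left(2 \right)}\right)\right)^{2} = \left(6 \cdot 2 \cdot 20 \cdot 5 + 1 \left(-3 - 5\right)\right)^{2} = \left(12 \cdot 100 + 1 \left(-8\right)\right)^{2} = \left(1200 - 8\right)^{2} = 1192^{2} = 1420864$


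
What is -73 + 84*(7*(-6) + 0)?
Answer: -3601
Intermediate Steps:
-73 + 84*(7*(-6) + 0) = -73 + 84*(-42 + 0) = -73 + 84*(-42) = -73 - 3528 = -3601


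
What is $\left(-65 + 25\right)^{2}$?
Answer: $1600$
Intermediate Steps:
$\left(-65 + 25\right)^{2} = \left(-40\right)^{2} = 1600$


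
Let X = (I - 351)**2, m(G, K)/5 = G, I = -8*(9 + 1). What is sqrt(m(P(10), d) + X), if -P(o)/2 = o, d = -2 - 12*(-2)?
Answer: 21*sqrt(421) ≈ 430.88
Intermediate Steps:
d = 22 (d = -2 + 24 = 22)
P(o) = -2*o
I = -80 (I = -8*10 = -80)
m(G, K) = 5*G
X = 185761 (X = (-80 - 351)**2 = (-431)**2 = 185761)
sqrt(m(P(10), d) + X) = sqrt(5*(-2*10) + 185761) = sqrt(5*(-20) + 185761) = sqrt(-100 + 185761) = sqrt(185661) = 21*sqrt(421)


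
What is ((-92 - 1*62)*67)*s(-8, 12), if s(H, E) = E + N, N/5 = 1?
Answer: -175406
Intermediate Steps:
N = 5 (N = 5*1 = 5)
s(H, E) = 5 + E (s(H, E) = E + 5 = 5 + E)
((-92 - 1*62)*67)*s(-8, 12) = ((-92 - 1*62)*67)*(5 + 12) = ((-92 - 62)*67)*17 = -154*67*17 = -10318*17 = -175406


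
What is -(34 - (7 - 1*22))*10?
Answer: -490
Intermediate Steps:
-(34 - (7 - 1*22))*10 = -(34 - (7 - 22))*10 = -(34 - 1*(-15))*10 = -(34 + 15)*10 = -49*10 = -1*490 = -490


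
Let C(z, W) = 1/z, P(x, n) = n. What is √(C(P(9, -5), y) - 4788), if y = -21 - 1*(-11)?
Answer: I*√119705/5 ≈ 69.197*I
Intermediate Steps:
y = -10 (y = -21 + 11 = -10)
√(C(P(9, -5), y) - 4788) = √(1/(-5) - 4788) = √(-⅕ - 4788) = √(-23941/5) = I*√119705/5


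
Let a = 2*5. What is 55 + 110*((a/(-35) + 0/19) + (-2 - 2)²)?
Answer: 12485/7 ≈ 1783.6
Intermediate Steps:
a = 10
55 + 110*((a/(-35) + 0/19) + (-2 - 2)²) = 55 + 110*((10/(-35) + 0/19) + (-2 - 2)²) = 55 + 110*((10*(-1/35) + 0*(1/19)) + (-4)²) = 55 + 110*((-2/7 + 0) + 16) = 55 + 110*(-2/7 + 16) = 55 + 110*(110/7) = 55 + 12100/7 = 12485/7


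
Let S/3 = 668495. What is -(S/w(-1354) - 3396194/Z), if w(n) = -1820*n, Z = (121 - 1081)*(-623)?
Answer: 12803093717/2631851040 ≈ 4.8647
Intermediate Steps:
S = 2005485 (S = 3*668495 = 2005485)
Z = 598080 (Z = -960*(-623) = 598080)
-(S/w(-1354) - 3396194/Z) = -(2005485/((-1820*(-1354))) - 3396194/598080) = -(2005485/2464280 - 3396194*1/598080) = -(2005485*(1/2464280) - 1698097/299040) = -(401097/492856 - 1698097/299040) = -1*(-12803093717/2631851040) = 12803093717/2631851040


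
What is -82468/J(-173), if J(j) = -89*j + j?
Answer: -20617/3806 ≈ -5.4170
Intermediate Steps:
J(j) = -88*j
-82468/J(-173) = -82468/((-88*(-173))) = -82468/15224 = -82468*1/15224 = -20617/3806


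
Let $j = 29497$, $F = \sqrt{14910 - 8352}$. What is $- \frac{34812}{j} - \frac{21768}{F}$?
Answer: $- \frac{34812}{29497} - \frac{3628 \sqrt{6558}}{1093} \approx -269.98$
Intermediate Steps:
$F = \sqrt{6558} \approx 80.981$
$- \frac{34812}{j} - \frac{21768}{F} = - \frac{34812}{29497} - \frac{21768}{\sqrt{6558}} = \left(-34812\right) \frac{1}{29497} - 21768 \frac{\sqrt{6558}}{6558} = - \frac{34812}{29497} - \frac{3628 \sqrt{6558}}{1093}$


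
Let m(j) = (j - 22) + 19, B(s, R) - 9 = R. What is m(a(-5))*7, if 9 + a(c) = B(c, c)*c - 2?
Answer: -238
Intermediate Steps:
B(s, R) = 9 + R
a(c) = -11 + c*(9 + c) (a(c) = -9 + ((9 + c)*c - 2) = -9 + (c*(9 + c) - 2) = -9 + (-2 + c*(9 + c)) = -11 + c*(9 + c))
m(j) = -3 + j (m(j) = (-22 + j) + 19 = -3 + j)
m(a(-5))*7 = (-3 + (-11 - 5*(9 - 5)))*7 = (-3 + (-11 - 5*4))*7 = (-3 + (-11 - 20))*7 = (-3 - 31)*7 = -34*7 = -238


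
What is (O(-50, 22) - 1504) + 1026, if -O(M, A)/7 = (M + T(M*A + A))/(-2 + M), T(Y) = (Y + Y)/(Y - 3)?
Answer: -13616297/28106 ≈ -484.46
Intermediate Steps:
T(Y) = 2*Y/(-3 + Y) (T(Y) = (2*Y)/(-3 + Y) = 2*Y/(-3 + Y))
O(M, A) = -7*(M + 2*(A + A*M)/(-3 + A + A*M))/(-2 + M) (O(M, A) = -7*(M + 2*(M*A + A)/(-3 + (M*A + A)))/(-2 + M) = -7*(M + 2*(A*M + A)/(-3 + (A*M + A)))/(-2 + M) = -7*(M + 2*(A + A*M)/(-3 + (A + A*M)))/(-2 + M) = -7*(M + 2*(A + A*M)/(-3 + A + A*M))/(-2 + M))
(O(-50, 22) - 1504) + 1026 = (7*(-1*(-50)*(-3 + 22*(1 - 50)) - 2*22*(1 - 50))/((-3 + 22*(1 - 50))*(-2 - 50)) - 1504) + 1026 = (7*(-1*(-50)*(-3 + 22*(-49)) - 2*22*(-49))/((-3 + 22*(-49))*(-52)) - 1504) + 1026 = (7*(-1/52)*(-1*(-50)*(-3 - 1078) + 2156)/(-3 - 1078) - 1504) + 1026 = (7*(-1/52)*(-1*(-50)*(-1081) + 2156)/(-1081) - 1504) + 1026 = (7*(-1/1081)*(-1/52)*(-54050 + 2156) - 1504) + 1026 = (7*(-1/1081)*(-1/52)*(-51894) - 1504) + 1026 = (-181629/28106 - 1504) + 1026 = -42453053/28106 + 1026 = -13616297/28106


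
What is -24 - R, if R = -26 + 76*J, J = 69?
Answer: -5242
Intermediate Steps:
R = 5218 (R = -26 + 76*69 = -26 + 5244 = 5218)
-24 - R = -24 - 1*5218 = -24 - 5218 = -5242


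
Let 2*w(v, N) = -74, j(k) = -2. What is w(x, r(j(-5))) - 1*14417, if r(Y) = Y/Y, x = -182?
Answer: -14454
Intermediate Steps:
r(Y) = 1
w(v, N) = -37 (w(v, N) = (½)*(-74) = -37)
w(x, r(j(-5))) - 1*14417 = -37 - 1*14417 = -37 - 14417 = -14454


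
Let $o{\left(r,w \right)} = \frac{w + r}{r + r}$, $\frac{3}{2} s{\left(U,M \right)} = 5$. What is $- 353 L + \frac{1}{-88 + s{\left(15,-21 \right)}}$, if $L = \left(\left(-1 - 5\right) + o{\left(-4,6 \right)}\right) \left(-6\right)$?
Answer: $- \frac{1681164}{127} \approx -13238.0$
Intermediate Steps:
$s{\left(U,M \right)} = \frac{10}{3}$ ($s{\left(U,M \right)} = \frac{2}{3} \cdot 5 = \frac{10}{3}$)
$o{\left(r,w \right)} = \frac{r + w}{2 r}$
$L = \frac{75}{2}$ ($L = \left(\left(-1 - 5\right) + \frac{-4 + 6}{2 \left(-4\right)}\right) \left(-6\right) = \left(\left(-1 - 5\right) + \frac{1}{2} \left(- \frac{1}{4}\right) 2\right) \left(-6\right) = \left(-6 - \frac{1}{4}\right) \left(-6\right) = \left(- \frac{25}{4}\right) \left(-6\right) = \frac{75}{2} \approx 37.5$)
$- 353 L + \frac{1}{-88 + s{\left(15,-21 \right)}} = \left(-353\right) \frac{75}{2} + \frac{1}{-88 + \frac{10}{3}} = - \frac{26475}{2} + \frac{1}{- \frac{254}{3}} = - \frac{26475}{2} - \frac{3}{254} = - \frac{1681164}{127}$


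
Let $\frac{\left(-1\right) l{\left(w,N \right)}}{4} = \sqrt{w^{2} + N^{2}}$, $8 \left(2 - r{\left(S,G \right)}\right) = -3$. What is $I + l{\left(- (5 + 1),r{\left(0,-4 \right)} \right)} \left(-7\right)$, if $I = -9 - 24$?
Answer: $-33 + \frac{7 \sqrt{2665}}{2} \approx 147.68$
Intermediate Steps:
$r{\left(S,G \right)} = \frac{19}{8}$ ($r{\left(S,G \right)} = 2 - - \frac{3}{8} = 2 + \frac{3}{8} = \frac{19}{8}$)
$I = -33$ ($I = -9 - 24 = -33$)
$l{\left(w,N \right)} = - 4 \sqrt{N^{2} + w^{2}}$ ($l{\left(w,N \right)} = - 4 \sqrt{w^{2} + N^{2}} = - 4 \sqrt{N^{2} + w^{2}}$)
$I + l{\left(- (5 + 1),r{\left(0,-4 \right)} \right)} \left(-7\right) = -33 + - 4 \sqrt{\left(\frac{19}{8}\right)^{2} + \left(- (5 + 1)\right)^{2}} \left(-7\right) = -33 + - 4 \sqrt{\frac{361}{64} + \left(\left(-1\right) 6\right)^{2}} \left(-7\right) = -33 + - 4 \sqrt{\frac{361}{64} + \left(-6\right)^{2}} \left(-7\right) = -33 + - 4 \sqrt{\frac{361}{64} + 36} \left(-7\right) = -33 + - 4 \sqrt{\frac{2665}{64}} \left(-7\right) = -33 + - 4 \frac{\sqrt{2665}}{8} \left(-7\right) = -33 + - \frac{\sqrt{2665}}{2} \left(-7\right) = -33 + \frac{7 \sqrt{2665}}{2}$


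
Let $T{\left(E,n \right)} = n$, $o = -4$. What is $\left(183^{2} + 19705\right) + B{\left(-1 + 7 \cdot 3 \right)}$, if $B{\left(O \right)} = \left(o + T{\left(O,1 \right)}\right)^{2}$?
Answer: $53203$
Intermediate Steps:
$B{\left(O \right)} = 9$ ($B{\left(O \right)} = \left(-4 + 1\right)^{2} = \left(-3\right)^{2} = 9$)
$\left(183^{2} + 19705\right) + B{\left(-1 + 7 \cdot 3 \right)} = \left(183^{2} + 19705\right) + 9 = \left(33489 + 19705\right) + 9 = 53194 + 9 = 53203$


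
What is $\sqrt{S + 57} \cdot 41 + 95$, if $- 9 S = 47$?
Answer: $95 + \frac{41 \sqrt{466}}{3} \approx 390.02$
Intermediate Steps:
$S = - \frac{47}{9}$ ($S = \left(- \frac{1}{9}\right) 47 = - \frac{47}{9} \approx -5.2222$)
$\sqrt{S + 57} \cdot 41 + 95 = \sqrt{- \frac{47}{9} + 57} \cdot 41 + 95 = \sqrt{\frac{466}{9}} \cdot 41 + 95 = \frac{\sqrt{466}}{3} \cdot 41 + 95 = \frac{41 \sqrt{466}}{3} + 95 = 95 + \frac{41 \sqrt{466}}{3}$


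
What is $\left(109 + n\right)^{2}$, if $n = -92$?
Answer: $289$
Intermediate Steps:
$\left(109 + n\right)^{2} = \left(109 - 92\right)^{2} = 17^{2} = 289$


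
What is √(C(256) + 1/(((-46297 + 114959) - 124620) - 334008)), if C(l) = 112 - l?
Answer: I*√21898581676430/389966 ≈ 12.0*I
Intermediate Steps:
√(C(256) + 1/(((-46297 + 114959) - 124620) - 334008)) = √((112 - 1*256) + 1/(((-46297 + 114959) - 124620) - 334008)) = √((112 - 256) + 1/((68662 - 124620) - 334008)) = √(-144 + 1/(-55958 - 334008)) = √(-144 + 1/(-389966)) = √(-144 - 1/389966) = √(-56155105/389966) = I*√21898581676430/389966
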